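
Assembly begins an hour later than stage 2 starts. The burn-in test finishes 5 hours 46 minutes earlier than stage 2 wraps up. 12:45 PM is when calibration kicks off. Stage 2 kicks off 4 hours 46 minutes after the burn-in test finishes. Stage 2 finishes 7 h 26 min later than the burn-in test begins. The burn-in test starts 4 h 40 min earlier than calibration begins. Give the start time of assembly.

3:31 PM

The burn-in test starts at 12:45 PM − 280 min = 8:05 AM.
Stage 2 ends at 8:05 AM + 446 min = 3:31 PM.
The burn-in test ends at 3:31 PM − 346 min = 9:45 AM.
Stage 2 starts at 9:45 AM + 286 min = 2:31 PM.
Assembly starts at 2:31 PM + 60 min = 3:31 PM.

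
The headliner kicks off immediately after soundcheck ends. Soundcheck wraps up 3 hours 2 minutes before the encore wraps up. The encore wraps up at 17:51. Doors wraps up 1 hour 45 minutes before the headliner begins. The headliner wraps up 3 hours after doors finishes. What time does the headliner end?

Soundcheck ends at 17:51 − 182 min = 14:49.
So the headliner starts at 14:49.
Doors ends at 14:49 − 105 min = 13:04.
The headliner ends at 13:04 + 180 min = 16:04.

16:04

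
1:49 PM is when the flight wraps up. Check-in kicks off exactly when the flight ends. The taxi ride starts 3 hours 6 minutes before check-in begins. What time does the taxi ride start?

10:43 AM

Check-in starts at 1:49 PM.
The taxi ride starts at 1:49 PM − 186 min = 10:43 AM.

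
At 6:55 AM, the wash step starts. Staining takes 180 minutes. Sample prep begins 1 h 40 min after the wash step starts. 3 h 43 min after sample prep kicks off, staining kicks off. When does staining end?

Sample prep starts at 6:55 AM + 100 min = 8:35 AM.
Staining starts at 8:35 AM + 223 min = 12:18 PM.
Staining ends at 12:18 PM + 180 min = 3:18 PM.

3:18 PM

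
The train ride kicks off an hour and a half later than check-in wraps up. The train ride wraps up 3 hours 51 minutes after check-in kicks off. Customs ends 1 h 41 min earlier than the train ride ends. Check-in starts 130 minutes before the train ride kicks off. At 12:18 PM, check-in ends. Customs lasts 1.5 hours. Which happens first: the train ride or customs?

customs

The train ride starts at 12:18 PM + 90 min = 1:48 PM.
Check-in starts at 1:48 PM − 130 min = 11:38 AM.
The train ride ends at 11:38 AM + 231 min = 3:29 PM.
Customs ends at 3:29 PM − 101 min = 1:48 PM.
Customs starts at 1:48 PM − 90 min = 12:18 PM.
The train ride starts at 1:48 PM and customs starts at 12:18 PM, so customs is first.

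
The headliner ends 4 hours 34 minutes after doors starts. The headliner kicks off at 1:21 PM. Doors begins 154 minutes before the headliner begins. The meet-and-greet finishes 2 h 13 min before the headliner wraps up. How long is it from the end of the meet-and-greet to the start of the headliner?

Doors starts at 1:21 PM − 154 min = 10:47 AM.
The headliner ends at 10:47 AM + 274 min = 3:21 PM.
The meet-and-greet ends at 3:21 PM − 133 min = 1:08 PM.
From 1:08 PM to 1:21 PM is 13 minutes.

13 minutes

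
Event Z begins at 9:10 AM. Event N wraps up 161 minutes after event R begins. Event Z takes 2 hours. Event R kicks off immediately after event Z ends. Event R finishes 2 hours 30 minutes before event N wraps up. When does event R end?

Event Z ends at 9:10 AM + 120 min = 11:10 AM.
So event R starts at 11:10 AM.
Event N ends at 11:10 AM + 161 min = 1:51 PM.
Event R ends at 1:51 PM − 150 min = 11:21 AM.

11:21 AM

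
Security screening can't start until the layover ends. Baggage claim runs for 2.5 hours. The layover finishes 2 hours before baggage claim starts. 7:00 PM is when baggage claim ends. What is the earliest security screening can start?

2:30 PM

Baggage claim starts at 7:00 PM − 150 min = 4:30 PM.
The layover ends at 4:30 PM − 120 min = 2:30 PM.
Security screening is bounded by the layover, so the earliest it can start is 2:30 PM.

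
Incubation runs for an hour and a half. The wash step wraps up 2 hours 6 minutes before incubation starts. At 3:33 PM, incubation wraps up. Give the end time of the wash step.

Incubation starts at 3:33 PM − 90 min = 2:03 PM.
The wash step ends at 2:03 PM − 126 min = 11:57 AM.

11:57 AM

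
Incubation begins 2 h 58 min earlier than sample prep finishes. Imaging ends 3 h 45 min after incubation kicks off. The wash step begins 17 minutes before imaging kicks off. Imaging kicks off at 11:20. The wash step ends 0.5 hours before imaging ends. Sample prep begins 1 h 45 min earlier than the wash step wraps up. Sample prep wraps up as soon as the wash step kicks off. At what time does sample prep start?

The wash step starts at 11:20 − 17 min = 11:03.
So sample prep ends at 11:03.
Incubation starts at 11:03 − 178 min = 08:05.
Imaging ends at 08:05 + 225 min = 11:50.
The wash step ends at 11:50 − 30 min = 11:20.
Sample prep starts at 11:20 − 105 min = 09:35.

09:35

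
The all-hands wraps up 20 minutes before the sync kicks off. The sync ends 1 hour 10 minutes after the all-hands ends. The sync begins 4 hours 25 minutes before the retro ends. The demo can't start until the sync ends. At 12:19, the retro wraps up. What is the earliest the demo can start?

08:44

The sync starts at 12:19 − 265 min = 07:54.
The all-hands ends at 07:54 − 20 min = 07:34.
The sync ends at 07:34 + 70 min = 08:44.
The demo is bounded by the sync, so the earliest it can start is 08:44.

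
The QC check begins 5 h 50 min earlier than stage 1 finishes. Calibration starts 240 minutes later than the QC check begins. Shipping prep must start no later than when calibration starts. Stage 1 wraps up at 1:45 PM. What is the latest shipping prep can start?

11:55 AM

The QC check starts at 1:45 PM − 350 min = 7:55 AM.
Calibration starts at 7:55 AM + 240 min = 11:55 AM.
Shipping prep is bounded by calibration, so the latest it can start is 11:55 AM.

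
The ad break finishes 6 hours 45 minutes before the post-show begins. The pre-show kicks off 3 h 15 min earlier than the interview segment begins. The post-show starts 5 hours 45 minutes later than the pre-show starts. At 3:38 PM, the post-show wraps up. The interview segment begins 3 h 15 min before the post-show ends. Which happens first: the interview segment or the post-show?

The interview segment starts at 3:38 PM − 195 min = 12:23 PM.
The pre-show starts at 12:23 PM − 195 min = 9:08 AM.
The post-show starts at 9:08 AM + 345 min = 2:53 PM.
The interview segment starts at 12:23 PM and the post-show starts at 2:53 PM, so the interview segment is first.

the interview segment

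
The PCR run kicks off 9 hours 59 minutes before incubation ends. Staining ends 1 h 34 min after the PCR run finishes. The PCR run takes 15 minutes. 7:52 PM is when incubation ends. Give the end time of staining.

11:42 AM

The PCR run starts at 7:52 PM − 599 min = 9:53 AM.
The PCR run ends at 9:53 AM + 15 min = 10:08 AM.
Staining ends at 10:08 AM + 94 min = 11:42 AM.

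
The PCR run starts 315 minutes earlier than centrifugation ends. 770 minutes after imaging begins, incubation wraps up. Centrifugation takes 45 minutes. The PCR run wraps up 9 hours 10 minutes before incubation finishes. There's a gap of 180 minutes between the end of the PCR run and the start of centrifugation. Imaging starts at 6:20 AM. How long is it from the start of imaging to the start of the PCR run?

130 minutes

Incubation ends at 6:20 AM + 770 min = 7:10 PM.
The PCR run ends at 7:10 PM − 550 min = 10:00 AM.
Centrifugation starts at 10:00 AM + 180 min = 1:00 PM.
Centrifugation ends at 1:00 PM + 45 min = 1:45 PM.
The PCR run starts at 1:45 PM − 315 min = 8:30 AM.
From 6:20 AM to 8:30 AM is 130 minutes.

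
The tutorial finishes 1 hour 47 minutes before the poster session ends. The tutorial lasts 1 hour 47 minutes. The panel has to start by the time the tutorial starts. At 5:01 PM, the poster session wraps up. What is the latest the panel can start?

1:27 PM

The tutorial ends at 5:01 PM − 107 min = 3:14 PM.
The tutorial starts at 3:14 PM − 107 min = 1:27 PM.
The panel is bounded by the tutorial, so the latest it can start is 1:27 PM.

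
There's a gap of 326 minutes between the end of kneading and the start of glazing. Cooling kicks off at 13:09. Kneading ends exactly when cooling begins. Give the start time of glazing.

Kneading ends at 13:09.
Glazing starts at 13:09 + 326 min = 18:35.

18:35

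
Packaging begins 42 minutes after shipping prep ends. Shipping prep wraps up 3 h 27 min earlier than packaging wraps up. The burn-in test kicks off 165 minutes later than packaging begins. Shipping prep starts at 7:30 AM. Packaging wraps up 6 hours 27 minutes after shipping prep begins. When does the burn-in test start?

Packaging ends at 7:30 AM + 387 min = 1:57 PM.
Shipping prep ends at 1:57 PM − 207 min = 10:30 AM.
Packaging starts at 10:30 AM + 42 min = 11:12 AM.
The burn-in test starts at 11:12 AM + 165 min = 1:57 PM.

1:57 PM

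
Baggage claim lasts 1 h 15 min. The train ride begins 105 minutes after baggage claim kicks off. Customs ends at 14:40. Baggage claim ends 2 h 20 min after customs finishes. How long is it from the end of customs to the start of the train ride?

Baggage claim ends at 14:40 + 140 min = 17:00.
Baggage claim starts at 17:00 − 75 min = 15:45.
The train ride starts at 15:45 + 105 min = 17:30.
From 14:40 to 17:30 is 2 hours 50 minutes.

2 hours 50 minutes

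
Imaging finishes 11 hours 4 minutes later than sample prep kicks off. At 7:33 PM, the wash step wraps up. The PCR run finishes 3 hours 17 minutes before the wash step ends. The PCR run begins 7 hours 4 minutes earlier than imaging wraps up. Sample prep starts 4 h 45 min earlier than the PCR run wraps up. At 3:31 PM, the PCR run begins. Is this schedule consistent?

Yes

The PCR run ends at 7:33 PM − 197 min = 4:16 PM.
Sample prep starts at 4:16 PM − 285 min = 11:31 AM.
Imaging ends at 11:31 AM + 664 min = 10:35 PM.
The PCR run starts at 10:35 PM − 424 min = 3:31 PM.
That matches the stated 3:31 PM, so the schedule is consistent.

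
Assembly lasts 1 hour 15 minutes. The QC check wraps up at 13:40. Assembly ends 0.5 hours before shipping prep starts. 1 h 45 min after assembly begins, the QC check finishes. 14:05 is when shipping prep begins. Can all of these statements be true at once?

No

Assembly ends at 14:05 − 30 min = 13:35.
Assembly starts at 13:35 − 75 min = 12:20.
The QC check ends at 12:20 + 105 min = 14:05.
But the QC check is also said to end at 13:40 — a 25-minute conflict.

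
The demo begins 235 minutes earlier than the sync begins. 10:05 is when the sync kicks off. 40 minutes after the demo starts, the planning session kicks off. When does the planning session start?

The demo starts at 10:05 − 235 min = 06:10.
The planning session starts at 06:10 + 40 min = 06:50.

06:50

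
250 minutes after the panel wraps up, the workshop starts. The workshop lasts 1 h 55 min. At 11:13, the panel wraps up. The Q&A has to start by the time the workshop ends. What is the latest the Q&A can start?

The workshop starts at 11:13 + 250 min = 15:23.
The workshop ends at 15:23 + 115 min = 17:18.
The Q&A is bounded by the workshop, so the latest it can start is 17:18.

17:18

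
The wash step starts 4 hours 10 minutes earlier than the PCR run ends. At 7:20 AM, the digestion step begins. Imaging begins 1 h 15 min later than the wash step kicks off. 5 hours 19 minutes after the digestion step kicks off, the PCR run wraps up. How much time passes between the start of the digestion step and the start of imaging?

144 minutes

The PCR run ends at 7:20 AM + 319 min = 12:39 PM.
The wash step starts at 12:39 PM − 250 min = 8:29 AM.
Imaging starts at 8:29 AM + 75 min = 9:44 AM.
From 7:20 AM to 9:44 AM is 144 minutes.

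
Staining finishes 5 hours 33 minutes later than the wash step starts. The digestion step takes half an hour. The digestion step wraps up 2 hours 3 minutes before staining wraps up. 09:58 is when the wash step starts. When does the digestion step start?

12:58

Staining ends at 09:58 + 333 min = 15:31.
The digestion step ends at 15:31 − 123 min = 13:28.
The digestion step starts at 13:28 − 30 min = 12:58.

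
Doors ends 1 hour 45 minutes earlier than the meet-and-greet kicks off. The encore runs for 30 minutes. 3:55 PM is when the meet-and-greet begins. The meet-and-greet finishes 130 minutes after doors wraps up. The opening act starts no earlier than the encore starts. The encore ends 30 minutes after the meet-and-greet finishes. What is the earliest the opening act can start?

4:20 PM

Doors ends at 3:55 PM − 105 min = 2:10 PM.
The meet-and-greet ends at 2:10 PM + 130 min = 4:20 PM.
The encore ends at 4:20 PM + 30 min = 4:50 PM.
The encore starts at 4:50 PM − 30 min = 4:20 PM.
The opening act is bounded by the encore, so the earliest it can start is 4:20 PM.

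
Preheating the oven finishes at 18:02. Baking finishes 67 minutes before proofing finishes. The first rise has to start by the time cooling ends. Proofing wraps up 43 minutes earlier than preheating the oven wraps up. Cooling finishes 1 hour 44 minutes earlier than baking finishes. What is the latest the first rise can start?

14:28

Proofing ends at 18:02 − 43 min = 17:19.
Baking ends at 17:19 − 67 min = 16:12.
Cooling ends at 16:12 − 104 min = 14:28.
The first rise is bounded by cooling, so the latest it can start is 14:28.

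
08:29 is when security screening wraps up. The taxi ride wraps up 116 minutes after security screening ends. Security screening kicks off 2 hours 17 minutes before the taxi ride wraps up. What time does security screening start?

The taxi ride ends at 08:29 + 116 min = 10:25.
Security screening starts at 10:25 − 137 min = 08:08.

08:08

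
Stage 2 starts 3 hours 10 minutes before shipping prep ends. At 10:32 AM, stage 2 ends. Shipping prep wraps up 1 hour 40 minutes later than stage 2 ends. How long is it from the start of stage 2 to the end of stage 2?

Shipping prep ends at 10:32 AM + 100 min = 12:12 PM.
Stage 2 starts at 12:12 PM − 190 min = 9:02 AM.
From 9:02 AM to 10:32 AM is 90 minutes.

90 minutes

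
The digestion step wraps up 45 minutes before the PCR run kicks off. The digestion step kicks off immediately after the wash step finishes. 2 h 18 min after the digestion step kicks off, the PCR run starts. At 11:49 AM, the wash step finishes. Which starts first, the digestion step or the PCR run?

The digestion step starts at 11:49 AM.
The PCR run starts at 11:49 AM + 138 min = 2:07 PM.
The digestion step starts at 11:49 AM and the PCR run starts at 2:07 PM, so the digestion step is first.

the digestion step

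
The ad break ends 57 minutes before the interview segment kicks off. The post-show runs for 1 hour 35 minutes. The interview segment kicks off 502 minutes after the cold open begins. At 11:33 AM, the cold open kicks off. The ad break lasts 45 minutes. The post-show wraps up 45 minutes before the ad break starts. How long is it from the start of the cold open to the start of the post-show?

The interview segment starts at 11:33 AM + 502 min = 7:55 PM.
The ad break ends at 7:55 PM − 57 min = 6:58 PM.
The ad break starts at 6:58 PM − 45 min = 6:13 PM.
The post-show ends at 6:13 PM − 45 min = 5:28 PM.
The post-show starts at 5:28 PM − 95 min = 3:53 PM.
From 11:33 AM to 3:53 PM is 260 minutes.

260 minutes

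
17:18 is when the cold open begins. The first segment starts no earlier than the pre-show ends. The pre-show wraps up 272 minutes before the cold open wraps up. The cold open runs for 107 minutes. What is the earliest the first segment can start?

14:33

The cold open ends at 17:18 + 107 min = 19:05.
The pre-show ends at 19:05 − 272 min = 14:33.
The first segment is bounded by the pre-show, so the earliest it can start is 14:33.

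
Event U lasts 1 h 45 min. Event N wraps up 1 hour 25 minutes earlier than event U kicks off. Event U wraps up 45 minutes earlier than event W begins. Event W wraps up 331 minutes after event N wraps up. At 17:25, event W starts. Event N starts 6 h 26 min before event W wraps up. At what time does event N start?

Event U ends at 17:25 − 45 min = 16:40.
Event U starts at 16:40 − 105 min = 14:55.
Event N ends at 14:55 − 85 min = 13:30.
Event W ends at 13:30 + 331 min = 19:01.
Event N starts at 19:01 − 386 min = 12:35.

12:35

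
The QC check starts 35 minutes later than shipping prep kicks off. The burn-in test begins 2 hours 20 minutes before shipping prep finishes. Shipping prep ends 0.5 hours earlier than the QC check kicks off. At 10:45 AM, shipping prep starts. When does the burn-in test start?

8:30 AM

The QC check starts at 10:45 AM + 35 min = 11:20 AM.
Shipping prep ends at 11:20 AM − 30 min = 10:50 AM.
The burn-in test starts at 10:50 AM − 140 min = 8:30 AM.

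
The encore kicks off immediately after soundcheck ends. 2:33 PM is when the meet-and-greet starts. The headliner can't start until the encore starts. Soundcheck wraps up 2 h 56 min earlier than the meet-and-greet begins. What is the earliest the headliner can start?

11:37 AM

Soundcheck ends at 2:33 PM − 176 min = 11:37 AM.
So the encore starts at 11:37 AM.
The headliner is bounded by the encore, so the earliest it can start is 11:37 AM.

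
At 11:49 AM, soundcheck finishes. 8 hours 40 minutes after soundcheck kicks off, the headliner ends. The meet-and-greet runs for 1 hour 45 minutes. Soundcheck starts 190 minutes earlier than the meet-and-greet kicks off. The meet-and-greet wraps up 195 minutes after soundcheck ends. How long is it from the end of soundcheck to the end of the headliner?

The meet-and-greet ends at 11:49 AM + 195 min = 3:04 PM.
The meet-and-greet starts at 3:04 PM − 105 min = 1:19 PM.
Soundcheck starts at 1:19 PM − 190 min = 10:09 AM.
The headliner ends at 10:09 AM + 520 min = 6:49 PM.
From 11:49 AM to 6:49 PM is 7 hours.

7 hours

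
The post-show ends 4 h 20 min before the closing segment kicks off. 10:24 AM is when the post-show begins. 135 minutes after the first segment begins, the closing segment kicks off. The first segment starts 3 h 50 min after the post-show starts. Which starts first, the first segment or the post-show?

the post-show

The first segment starts at 10:24 AM + 230 min = 2:14 PM.
The first segment starts at 2:14 PM and the post-show starts at 10:24 AM, so the post-show is first.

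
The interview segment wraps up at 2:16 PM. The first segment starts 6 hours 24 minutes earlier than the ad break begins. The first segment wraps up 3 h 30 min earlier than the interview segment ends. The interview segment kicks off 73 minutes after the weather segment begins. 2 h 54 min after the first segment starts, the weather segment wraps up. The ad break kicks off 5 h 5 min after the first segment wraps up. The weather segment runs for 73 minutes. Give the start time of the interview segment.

The first segment ends at 2:16 PM − 210 min = 10:46 AM.
The ad break starts at 10:46 AM + 305 min = 3:51 PM.
The first segment starts at 3:51 PM − 384 min = 9:27 AM.
The weather segment ends at 9:27 AM + 174 min = 12:21 PM.
The weather segment starts at 12:21 PM − 73 min = 11:08 AM.
The interview segment starts at 11:08 AM + 73 min = 12:21 PM.

12:21 PM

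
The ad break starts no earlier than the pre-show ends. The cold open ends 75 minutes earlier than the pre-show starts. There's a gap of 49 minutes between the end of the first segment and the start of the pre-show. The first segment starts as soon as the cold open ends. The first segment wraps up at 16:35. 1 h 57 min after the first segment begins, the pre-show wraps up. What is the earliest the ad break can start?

18:06

The pre-show starts at 16:35 + 49 min = 17:24.
The cold open ends at 17:24 − 75 min = 16:09.
So the first segment starts at 16:09.
The pre-show ends at 16:09 + 117 min = 18:06.
The ad break is bounded by the pre-show, so the earliest it can start is 18:06.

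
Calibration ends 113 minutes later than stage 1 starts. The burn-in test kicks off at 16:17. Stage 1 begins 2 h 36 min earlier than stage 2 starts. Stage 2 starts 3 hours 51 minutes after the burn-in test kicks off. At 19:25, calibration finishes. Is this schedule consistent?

Stage 2 starts at 16:17 + 231 min = 20:08.
Stage 1 starts at 20:08 − 156 min = 17:32.
Calibration ends at 17:32 + 113 min = 19:25.
That matches the stated 19:25, so the schedule is consistent.

Yes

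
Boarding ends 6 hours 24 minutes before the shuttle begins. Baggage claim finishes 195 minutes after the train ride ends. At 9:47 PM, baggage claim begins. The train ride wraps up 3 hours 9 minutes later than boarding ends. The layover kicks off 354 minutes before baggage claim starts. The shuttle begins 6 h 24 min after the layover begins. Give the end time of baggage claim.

The layover starts at 9:47 PM − 354 min = 3:53 PM.
The shuttle starts at 3:53 PM + 384 min = 10:17 PM.
Boarding ends at 10:17 PM − 384 min = 3:53 PM.
The train ride ends at 3:53 PM + 189 min = 7:02 PM.
Baggage claim ends at 7:02 PM + 195 min = 10:17 PM.

10:17 PM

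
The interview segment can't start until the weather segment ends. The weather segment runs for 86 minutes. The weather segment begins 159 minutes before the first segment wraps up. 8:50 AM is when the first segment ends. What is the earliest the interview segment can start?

The weather segment starts at 8:50 AM − 159 min = 6:11 AM.
The weather segment ends at 6:11 AM + 86 min = 7:37 AM.
The interview segment is bounded by the weather segment, so the earliest it can start is 7:37 AM.

7:37 AM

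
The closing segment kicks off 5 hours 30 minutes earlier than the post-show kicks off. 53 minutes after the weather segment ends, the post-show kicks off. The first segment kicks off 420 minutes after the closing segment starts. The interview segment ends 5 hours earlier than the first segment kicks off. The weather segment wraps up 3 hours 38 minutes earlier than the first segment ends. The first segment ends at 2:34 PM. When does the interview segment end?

8:19 AM

The weather segment ends at 2:34 PM − 218 min = 10:56 AM.
The post-show starts at 10:56 AM + 53 min = 11:49 AM.
The closing segment starts at 11:49 AM − 330 min = 6:19 AM.
The first segment starts at 6:19 AM + 420 min = 1:19 PM.
The interview segment ends at 1:19 PM − 300 min = 8:19 AM.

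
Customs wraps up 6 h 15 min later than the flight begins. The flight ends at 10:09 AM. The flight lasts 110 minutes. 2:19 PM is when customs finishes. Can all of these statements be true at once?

The flight starts at 10:09 AM − 110 min = 8:19 AM.
Customs ends at 8:19 AM + 375 min = 2:34 PM.
But customs is also said to end at 2:19 PM — a 15-minute conflict.

No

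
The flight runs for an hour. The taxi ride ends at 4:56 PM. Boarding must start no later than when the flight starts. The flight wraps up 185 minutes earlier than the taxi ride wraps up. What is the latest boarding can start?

12:51 PM

The flight ends at 4:56 PM − 185 min = 1:51 PM.
The flight starts at 1:51 PM − 60 min = 12:51 PM.
Boarding is bounded by the flight, so the latest it can start is 12:51 PM.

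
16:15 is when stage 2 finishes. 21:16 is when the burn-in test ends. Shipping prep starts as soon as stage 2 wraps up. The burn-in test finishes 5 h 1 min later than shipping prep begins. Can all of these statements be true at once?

Yes

Shipping prep starts at 16:15.
The burn-in test ends at 16:15 + 301 min = 21:16.
That matches the stated 21:16, so the schedule is consistent.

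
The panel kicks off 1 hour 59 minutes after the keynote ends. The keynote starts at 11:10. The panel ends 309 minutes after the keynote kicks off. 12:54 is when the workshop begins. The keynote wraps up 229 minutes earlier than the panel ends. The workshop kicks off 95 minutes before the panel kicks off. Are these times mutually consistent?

Yes

The panel ends at 11:10 + 309 min = 16:19.
The keynote ends at 16:19 − 229 min = 12:30.
The panel starts at 12:30 + 119 min = 14:29.
The workshop starts at 14:29 − 95 min = 12:54.
That matches the stated 12:54, so the schedule is consistent.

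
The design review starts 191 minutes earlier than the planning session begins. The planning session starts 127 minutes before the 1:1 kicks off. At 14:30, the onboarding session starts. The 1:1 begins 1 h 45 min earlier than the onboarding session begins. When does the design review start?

The 1:1 starts at 14:30 − 105 min = 12:45.
The planning session starts at 12:45 − 127 min = 10:38.
The design review starts at 10:38 − 191 min = 07:27.

07:27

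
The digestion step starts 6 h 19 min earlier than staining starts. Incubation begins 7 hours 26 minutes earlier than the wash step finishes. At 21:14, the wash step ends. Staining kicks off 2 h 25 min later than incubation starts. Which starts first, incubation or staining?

Incubation starts at 21:14 − 446 min = 13:48.
Staining starts at 13:48 + 145 min = 16:13.
Incubation starts at 13:48 and staining starts at 16:13, so incubation is first.

incubation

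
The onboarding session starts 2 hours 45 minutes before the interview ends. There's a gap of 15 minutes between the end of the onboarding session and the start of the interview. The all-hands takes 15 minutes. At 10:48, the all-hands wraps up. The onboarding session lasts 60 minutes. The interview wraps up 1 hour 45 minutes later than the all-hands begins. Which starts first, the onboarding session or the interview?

the onboarding session

The all-hands starts at 10:48 − 15 min = 10:33.
The interview ends at 10:33 + 105 min = 12:18.
The onboarding session starts at 12:18 − 165 min = 09:33.
The onboarding session ends at 09:33 + 60 min = 10:33.
The interview starts at 10:33 + 15 min = 10:48.
The onboarding session starts at 09:33 and the interview starts at 10:48, so the onboarding session is first.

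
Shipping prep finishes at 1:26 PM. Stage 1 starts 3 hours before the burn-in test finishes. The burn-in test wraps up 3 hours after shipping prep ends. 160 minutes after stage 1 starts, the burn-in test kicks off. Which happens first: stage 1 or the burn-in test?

The burn-in test ends at 1:26 PM + 180 min = 4:26 PM.
Stage 1 starts at 4:26 PM − 180 min = 1:26 PM.
The burn-in test starts at 1:26 PM + 160 min = 4:06 PM.
Stage 1 starts at 1:26 PM and the burn-in test starts at 4:06 PM, so stage 1 is first.

stage 1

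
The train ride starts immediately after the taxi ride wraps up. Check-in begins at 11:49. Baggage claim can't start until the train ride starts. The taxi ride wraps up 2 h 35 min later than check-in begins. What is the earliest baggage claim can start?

The taxi ride ends at 11:49 + 155 min = 14:24.
So the train ride starts at 14:24.
Baggage claim is bounded by the train ride, so the earliest it can start is 14:24.

14:24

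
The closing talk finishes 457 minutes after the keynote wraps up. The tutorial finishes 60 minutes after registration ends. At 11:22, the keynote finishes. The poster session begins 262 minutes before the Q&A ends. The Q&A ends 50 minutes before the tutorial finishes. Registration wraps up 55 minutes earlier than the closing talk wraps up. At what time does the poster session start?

13:52

The closing talk ends at 11:22 + 457 min = 18:59.
Registration ends at 18:59 − 55 min = 18:04.
The tutorial ends at 18:04 + 60 min = 19:04.
The Q&A ends at 19:04 − 50 min = 18:14.
The poster session starts at 18:14 − 262 min = 13:52.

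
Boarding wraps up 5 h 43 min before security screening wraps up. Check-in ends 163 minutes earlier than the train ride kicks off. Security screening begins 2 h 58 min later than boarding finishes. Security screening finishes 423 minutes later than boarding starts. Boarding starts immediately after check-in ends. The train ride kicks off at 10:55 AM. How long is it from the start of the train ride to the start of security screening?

1 hour 35 minutes

Check-in ends at 10:55 AM − 163 min = 8:12 AM.
So boarding starts at 8:12 AM.
Security screening ends at 8:12 AM + 423 min = 3:15 PM.
Boarding ends at 3:15 PM − 343 min = 9:32 AM.
Security screening starts at 9:32 AM + 178 min = 12:30 PM.
From 10:55 AM to 12:30 PM is 1 hour 35 minutes.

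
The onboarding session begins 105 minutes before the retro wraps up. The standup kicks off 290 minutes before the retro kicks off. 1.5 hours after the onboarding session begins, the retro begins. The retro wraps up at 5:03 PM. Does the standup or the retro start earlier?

The onboarding session starts at 5:03 PM − 105 min = 3:18 PM.
The retro starts at 3:18 PM + 90 min = 4:48 PM.
The standup starts at 4:48 PM − 290 min = 11:58 AM.
The standup starts at 11:58 AM and the retro starts at 4:48 PM, so the standup is first.

the standup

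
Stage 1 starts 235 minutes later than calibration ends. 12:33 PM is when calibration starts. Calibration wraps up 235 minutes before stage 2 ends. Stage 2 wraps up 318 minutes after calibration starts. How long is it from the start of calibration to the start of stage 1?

5 hours 18 minutes

Stage 2 ends at 12:33 PM + 318 min = 5:51 PM.
Calibration ends at 5:51 PM − 235 min = 1:56 PM.
Stage 1 starts at 1:56 PM + 235 min = 5:51 PM.
From 12:33 PM to 5:51 PM is 5 hours 18 minutes.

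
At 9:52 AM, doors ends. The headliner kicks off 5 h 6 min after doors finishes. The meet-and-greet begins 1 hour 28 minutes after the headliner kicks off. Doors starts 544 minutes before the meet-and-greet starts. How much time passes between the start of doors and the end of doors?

2 h 30 min

The headliner starts at 9:52 AM + 306 min = 2:58 PM.
The meet-and-greet starts at 2:58 PM + 88 min = 4:26 PM.
Doors starts at 4:26 PM − 544 min = 7:22 AM.
From 7:22 AM to 9:52 AM is 2 h 30 min.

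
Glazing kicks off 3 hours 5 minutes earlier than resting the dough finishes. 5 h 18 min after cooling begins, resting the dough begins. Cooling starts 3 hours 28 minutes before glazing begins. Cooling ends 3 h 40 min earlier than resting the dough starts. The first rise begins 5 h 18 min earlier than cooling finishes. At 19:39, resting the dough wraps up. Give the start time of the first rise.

Glazing starts at 19:39 − 185 min = 16:34.
Cooling starts at 16:34 − 208 min = 13:06.
Resting the dough starts at 13:06 + 318 min = 18:24.
Cooling ends at 18:24 − 220 min = 14:44.
The first rise starts at 14:44 − 318 min = 09:26.

09:26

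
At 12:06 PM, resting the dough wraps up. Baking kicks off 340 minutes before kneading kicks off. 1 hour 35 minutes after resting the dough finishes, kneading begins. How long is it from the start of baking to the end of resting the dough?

Kneading starts at 12:06 PM + 95 min = 1:41 PM.
Baking starts at 1:41 PM − 340 min = 8:01 AM.
From 8:01 AM to 12:06 PM is 245 minutes.

245 minutes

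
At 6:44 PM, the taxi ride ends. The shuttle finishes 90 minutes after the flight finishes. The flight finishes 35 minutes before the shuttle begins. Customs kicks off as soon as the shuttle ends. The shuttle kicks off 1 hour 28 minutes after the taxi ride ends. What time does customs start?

The shuttle starts at 6:44 PM + 88 min = 8:12 PM.
The flight ends at 8:12 PM − 35 min = 7:37 PM.
The shuttle ends at 7:37 PM + 90 min = 9:07 PM.
So customs starts at 9:07 PM.

9:07 PM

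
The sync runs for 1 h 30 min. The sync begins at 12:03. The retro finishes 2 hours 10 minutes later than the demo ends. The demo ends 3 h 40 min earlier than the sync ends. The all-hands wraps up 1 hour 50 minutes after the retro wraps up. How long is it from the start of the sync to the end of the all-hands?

The sync ends at 12:03 + 90 min = 13:33.
The demo ends at 13:33 − 220 min = 09:53.
The retro ends at 09:53 + 130 min = 12:03.
The all-hands ends at 12:03 + 110 min = 13:53.
From 12:03 to 13:53 is 1 h 50 min.

1 h 50 min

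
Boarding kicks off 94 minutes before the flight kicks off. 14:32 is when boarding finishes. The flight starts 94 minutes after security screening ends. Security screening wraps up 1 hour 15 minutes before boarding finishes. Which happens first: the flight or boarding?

boarding

Security screening ends at 14:32 − 75 min = 13:17.
The flight starts at 13:17 + 94 min = 14:51.
Boarding starts at 14:51 − 94 min = 13:17.
The flight starts at 14:51 and boarding starts at 13:17, so boarding is first.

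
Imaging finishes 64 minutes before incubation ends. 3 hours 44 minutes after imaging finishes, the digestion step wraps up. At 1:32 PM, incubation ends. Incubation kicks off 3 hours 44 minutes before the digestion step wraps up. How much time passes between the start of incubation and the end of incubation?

Imaging ends at 1:32 PM − 64 min = 12:28 PM.
The digestion step ends at 12:28 PM + 224 min = 4:12 PM.
Incubation starts at 4:12 PM − 224 min = 12:28 PM.
From 12:28 PM to 1:32 PM is 1 hour 4 minutes.

1 hour 4 minutes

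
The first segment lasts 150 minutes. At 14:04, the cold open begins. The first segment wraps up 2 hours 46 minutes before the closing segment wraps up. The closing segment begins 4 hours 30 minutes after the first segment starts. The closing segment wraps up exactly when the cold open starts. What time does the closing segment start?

The closing segment ends at 14:04.
The first segment ends at 14:04 − 166 min = 11:18.
The first segment starts at 11:18 − 150 min = 08:48.
The closing segment starts at 08:48 + 270 min = 13:18.

13:18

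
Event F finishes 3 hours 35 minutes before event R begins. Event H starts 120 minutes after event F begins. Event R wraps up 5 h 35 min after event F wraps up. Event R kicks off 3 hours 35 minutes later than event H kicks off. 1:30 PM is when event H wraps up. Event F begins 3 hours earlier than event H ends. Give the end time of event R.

6:05 PM

Event F starts at 1:30 PM − 180 min = 10:30 AM.
Event H starts at 10:30 AM + 120 min = 12:30 PM.
Event R starts at 12:30 PM + 215 min = 4:05 PM.
Event F ends at 4:05 PM − 215 min = 12:30 PM.
Event R ends at 12:30 PM + 335 min = 6:05 PM.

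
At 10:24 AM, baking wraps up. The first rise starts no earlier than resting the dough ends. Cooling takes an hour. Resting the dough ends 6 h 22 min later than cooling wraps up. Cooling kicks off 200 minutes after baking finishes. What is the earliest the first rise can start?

Cooling starts at 10:24 AM + 200 min = 1:44 PM.
Cooling ends at 1:44 PM + 60 min = 2:44 PM.
Resting the dough ends at 2:44 PM + 382 min = 9:06 PM.
The first rise is bounded by resting the dough, so the earliest it can start is 9:06 PM.

9:06 PM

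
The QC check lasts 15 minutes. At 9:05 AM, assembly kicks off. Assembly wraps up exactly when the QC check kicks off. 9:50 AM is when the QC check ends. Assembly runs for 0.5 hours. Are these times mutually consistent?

Yes

The QC check starts at 9:50 AM − 15 min = 9:35 AM.
So assembly ends at 9:35 AM.
Assembly starts at 9:35 AM − 30 min = 9:05 AM.
That matches the stated 9:05 AM, so the schedule is consistent.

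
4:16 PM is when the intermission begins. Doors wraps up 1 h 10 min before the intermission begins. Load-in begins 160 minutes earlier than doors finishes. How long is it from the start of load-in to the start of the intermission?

3 h 50 min

Doors ends at 4:16 PM − 70 min = 3:06 PM.
Load-in starts at 3:06 PM − 160 min = 12:26 PM.
From 12:26 PM to 4:16 PM is 3 h 50 min.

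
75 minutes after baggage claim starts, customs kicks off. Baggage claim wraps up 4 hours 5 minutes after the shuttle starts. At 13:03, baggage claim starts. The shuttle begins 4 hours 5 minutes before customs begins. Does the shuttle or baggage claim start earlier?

the shuttle

Customs starts at 13:03 + 75 min = 14:18.
The shuttle starts at 14:18 − 245 min = 10:13.
The shuttle starts at 10:13 and baggage claim starts at 13:03, so the shuttle is first.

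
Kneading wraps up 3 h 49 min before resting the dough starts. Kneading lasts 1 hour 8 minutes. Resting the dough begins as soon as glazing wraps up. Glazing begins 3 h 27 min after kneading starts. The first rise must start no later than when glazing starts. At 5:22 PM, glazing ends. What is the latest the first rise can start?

3:52 PM

Resting the dough starts at 5:22 PM.
Kneading ends at 5:22 PM − 229 min = 1:33 PM.
Kneading starts at 1:33 PM − 68 min = 12:25 PM.
Glazing starts at 12:25 PM + 207 min = 3:52 PM.
The first rise is bounded by glazing, so the latest it can start is 3:52 PM.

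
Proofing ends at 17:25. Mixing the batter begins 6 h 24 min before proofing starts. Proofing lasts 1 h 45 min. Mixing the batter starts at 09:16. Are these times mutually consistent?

Yes

Proofing starts at 17:25 − 105 min = 15:40.
Mixing the batter starts at 15:40 − 384 min = 09:16.
That matches the stated 09:16, so the schedule is consistent.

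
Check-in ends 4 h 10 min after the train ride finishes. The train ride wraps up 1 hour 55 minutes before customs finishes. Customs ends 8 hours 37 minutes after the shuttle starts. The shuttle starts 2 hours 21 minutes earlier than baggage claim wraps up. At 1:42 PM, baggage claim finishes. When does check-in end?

The shuttle starts at 1:42 PM − 141 min = 11:21 AM.
Customs ends at 11:21 AM + 517 min = 7:58 PM.
The train ride ends at 7:58 PM − 115 min = 6:03 PM.
Check-in ends at 6:03 PM + 250 min = 10:13 PM.

10:13 PM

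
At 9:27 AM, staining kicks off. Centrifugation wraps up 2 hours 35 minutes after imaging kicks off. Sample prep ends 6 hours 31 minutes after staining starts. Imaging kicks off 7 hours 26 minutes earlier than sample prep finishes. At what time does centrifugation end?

11:07 AM

Sample prep ends at 9:27 AM + 391 min = 3:58 PM.
Imaging starts at 3:58 PM − 446 min = 8:32 AM.
Centrifugation ends at 8:32 AM + 155 min = 11:07 AM.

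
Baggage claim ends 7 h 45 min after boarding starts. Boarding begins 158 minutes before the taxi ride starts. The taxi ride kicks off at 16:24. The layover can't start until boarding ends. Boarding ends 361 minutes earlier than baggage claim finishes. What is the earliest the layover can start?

15:30

Boarding starts at 16:24 − 158 min = 13:46.
Baggage claim ends at 13:46 + 465 min = 21:31.
Boarding ends at 21:31 − 361 min = 15:30.
The layover is bounded by boarding, so the earliest it can start is 15:30.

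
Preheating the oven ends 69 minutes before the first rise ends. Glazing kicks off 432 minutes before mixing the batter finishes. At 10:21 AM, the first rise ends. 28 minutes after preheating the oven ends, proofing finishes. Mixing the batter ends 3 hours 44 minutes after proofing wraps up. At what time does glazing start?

Preheating the oven ends at 10:21 AM − 69 min = 9:12 AM.
Proofing ends at 9:12 AM + 28 min = 9:40 AM.
Mixing the batter ends at 9:40 AM + 224 min = 1:24 PM.
Glazing starts at 1:24 PM − 432 min = 6:12 AM.

6:12 AM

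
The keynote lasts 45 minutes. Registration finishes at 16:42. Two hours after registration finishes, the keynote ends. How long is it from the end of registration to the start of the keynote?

75 minutes

The keynote ends at 16:42 + 120 min = 18:42.
The keynote starts at 18:42 − 45 min = 17:57.
From 16:42 to 17:57 is 75 minutes.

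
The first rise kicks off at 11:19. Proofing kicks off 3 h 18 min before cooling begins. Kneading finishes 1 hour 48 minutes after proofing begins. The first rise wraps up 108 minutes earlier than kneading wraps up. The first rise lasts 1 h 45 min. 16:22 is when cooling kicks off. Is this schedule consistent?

Proofing starts at 16:22 − 198 min = 13:04.
Kneading ends at 13:04 + 108 min = 14:52.
The first rise ends at 14:52 − 108 min = 13:04.
The first rise starts at 13:04 − 105 min = 11:19.
That matches the stated 11:19, so the schedule is consistent.

Yes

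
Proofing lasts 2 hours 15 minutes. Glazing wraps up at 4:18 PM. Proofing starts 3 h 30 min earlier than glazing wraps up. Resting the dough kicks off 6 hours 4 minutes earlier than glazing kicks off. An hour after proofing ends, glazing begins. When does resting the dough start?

Proofing starts at 4:18 PM − 210 min = 12:48 PM.
Proofing ends at 12:48 PM + 135 min = 3:03 PM.
Glazing starts at 3:03 PM + 60 min = 4:03 PM.
Resting the dough starts at 4:03 PM − 364 min = 9:59 AM.

9:59 AM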